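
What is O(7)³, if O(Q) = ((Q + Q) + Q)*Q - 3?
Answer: 2985984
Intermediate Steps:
O(Q) = -3 + 3*Q² (O(Q) = (2*Q + Q)*Q - 3 = (3*Q)*Q - 3 = 3*Q² - 3 = -3 + 3*Q²)
O(7)³ = (-3 + 3*7²)³ = (-3 + 3*49)³ = (-3 + 147)³ = 144³ = 2985984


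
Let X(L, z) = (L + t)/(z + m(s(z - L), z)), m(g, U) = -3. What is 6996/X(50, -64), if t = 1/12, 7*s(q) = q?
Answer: -5624784/601 ≈ -9359.0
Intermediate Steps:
s(q) = q/7
t = 1/12 ≈ 0.083333
X(L, z) = (1/12 + L)/(-3 + z) (X(L, z) = (L + 1/12)/(z - 3) = (1/12 + L)/(-3 + z))
6996/X(50, -64) = 6996/(((1/12 + 50)/(-3 - 64))) = 6996/(((601/12)/(-67))) = 6996/((-1/67*601/12)) = 6996/(-601/804) = 6996*(-804/601) = -5624784/601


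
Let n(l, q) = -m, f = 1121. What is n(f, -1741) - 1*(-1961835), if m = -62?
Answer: 1961897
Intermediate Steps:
n(l, q) = 62 (n(l, q) = -1*(-62) = 62)
n(f, -1741) - 1*(-1961835) = 62 - 1*(-1961835) = 62 + 1961835 = 1961897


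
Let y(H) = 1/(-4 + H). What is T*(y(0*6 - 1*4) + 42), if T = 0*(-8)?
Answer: 0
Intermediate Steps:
T = 0
T*(y(0*6 - 1*4) + 42) = 0*(1/(-4 + (0*6 - 1*4)) + 42) = 0*(1/(-4 + (0 - 4)) + 42) = 0*(1/(-4 - 4) + 42) = 0*(1/(-8) + 42) = 0*(-⅛ + 42) = 0*(335/8) = 0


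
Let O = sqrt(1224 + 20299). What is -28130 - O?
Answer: -28130 - sqrt(21523) ≈ -28277.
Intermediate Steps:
O = sqrt(21523) ≈ 146.71
-28130 - O = -28130 - sqrt(21523)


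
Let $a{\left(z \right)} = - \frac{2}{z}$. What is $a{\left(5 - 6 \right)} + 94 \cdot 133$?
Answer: $12504$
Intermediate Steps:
$a{\left(5 - 6 \right)} + 94 \cdot 133 = - \frac{2}{5 - 6} + 94 \cdot 133 = - \frac{2}{5 - 6} + 12502 = - \frac{2}{-1} + 12502 = \left(-2\right) \left(-1\right) + 12502 = 2 + 12502 = 12504$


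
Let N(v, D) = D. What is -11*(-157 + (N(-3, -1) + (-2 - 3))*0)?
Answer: 1727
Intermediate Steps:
-11*(-157 + (N(-3, -1) + (-2 - 3))*0) = -11*(-157 + (-1 + (-2 - 3))*0) = -11*(-157 + (-1 - 5)*0) = -11*(-157 - 6*0) = -11*(-157 + 0) = -11*(-157) = 1727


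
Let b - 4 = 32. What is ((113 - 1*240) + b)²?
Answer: 8281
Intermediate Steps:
b = 36 (b = 4 + 32 = 36)
((113 - 1*240) + b)² = ((113 - 1*240) + 36)² = ((113 - 240) + 36)² = (-127 + 36)² = (-91)² = 8281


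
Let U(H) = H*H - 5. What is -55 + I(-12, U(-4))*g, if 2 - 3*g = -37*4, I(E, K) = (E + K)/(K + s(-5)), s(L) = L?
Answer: -190/3 ≈ -63.333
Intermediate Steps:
U(H) = -5 + H**2 (U(H) = H**2 - 5 = -5 + H**2)
I(E, K) = (E + K)/(-5 + K) (I(E, K) = (E + K)/(K - 5) = (E + K)/(-5 + K))
g = 50 (g = 2/3 - (-37)*4/3 = 2/3 - 1/3*(-148) = 2/3 + 148/3 = 50)
-55 + I(-12, U(-4))*g = -55 + ((-12 + (-5 + (-4)**2))/(-5 + (-5 + (-4)**2)))*50 = -55 + ((-12 + (-5 + 16))/(-5 + (-5 + 16)))*50 = -55 + ((-12 + 11)/(-5 + 11))*50 = -55 + (-1/6)*50 = -55 + ((1/6)*(-1))*50 = -55 - 1/6*50 = -55 - 25/3 = -190/3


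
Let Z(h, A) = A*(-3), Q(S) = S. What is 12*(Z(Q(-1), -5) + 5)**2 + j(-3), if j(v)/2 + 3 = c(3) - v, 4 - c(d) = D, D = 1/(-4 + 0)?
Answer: 9617/2 ≈ 4808.5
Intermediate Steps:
D = -1/4 (D = 1/(-4) = -1/4 ≈ -0.25000)
c(d) = 17/4 (c(d) = 4 - 1*(-1/4) = 4 + 1/4 = 17/4)
j(v) = 5/2 - 2*v (j(v) = -6 + 2*(17/4 - v) = -6 + (17/2 - 2*v) = 5/2 - 2*v)
Z(h, A) = -3*A
12*(Z(Q(-1), -5) + 5)**2 + j(-3) = 12*(-3*(-5) + 5)**2 + (5/2 - 2*(-3)) = 12*(15 + 5)**2 + (5/2 + 6) = 12*20**2 + 17/2 = 12*400 + 17/2 = 4800 + 17/2 = 9617/2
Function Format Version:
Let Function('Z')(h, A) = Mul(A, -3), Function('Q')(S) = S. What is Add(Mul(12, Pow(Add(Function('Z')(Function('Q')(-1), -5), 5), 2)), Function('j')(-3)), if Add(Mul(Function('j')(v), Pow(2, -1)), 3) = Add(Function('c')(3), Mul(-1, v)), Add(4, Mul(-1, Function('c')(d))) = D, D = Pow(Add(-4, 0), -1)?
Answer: Rational(9617, 2) ≈ 4808.5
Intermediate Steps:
D = Rational(-1, 4) (D = Pow(-4, -1) = Rational(-1, 4) ≈ -0.25000)
Function('c')(d) = Rational(17, 4) (Function('c')(d) = Add(4, Mul(-1, Rational(-1, 4))) = Add(4, Rational(1, 4)) = Rational(17, 4))
Function('j')(v) = Add(Rational(5, 2), Mul(-2, v)) (Function('j')(v) = Add(-6, Mul(2, Add(Rational(17, 4), Mul(-1, v)))) = Add(-6, Add(Rational(17, 2), Mul(-2, v))) = Add(Rational(5, 2), Mul(-2, v)))
Function('Z')(h, A) = Mul(-3, A)
Add(Mul(12, Pow(Add(Function('Z')(Function('Q')(-1), -5), 5), 2)), Function('j')(-3)) = Add(Mul(12, Pow(Add(Mul(-3, -5), 5), 2)), Add(Rational(5, 2), Mul(-2, -3))) = Add(Mul(12, Pow(Add(15, 5), 2)), Add(Rational(5, 2), 6)) = Add(Mul(12, Pow(20, 2)), Rational(17, 2)) = Add(Mul(12, 400), Rational(17, 2)) = Add(4800, Rational(17, 2)) = Rational(9617, 2)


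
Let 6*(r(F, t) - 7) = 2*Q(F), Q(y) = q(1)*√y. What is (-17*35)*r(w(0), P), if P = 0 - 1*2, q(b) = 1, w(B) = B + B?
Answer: -4165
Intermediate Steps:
w(B) = 2*B
Q(y) = √y (Q(y) = 1*√y = √y)
P = -2 (P = 0 - 2 = -2)
r(F, t) = 7 + √F/3 (r(F, t) = 7 + (2*√F)/6 = 7 + √F/3)
(-17*35)*r(w(0), P) = (-17*35)*(7 + √(2*0)/3) = -595*(7 + √0/3) = -595*(7 + (⅓)*0) = -595*(7 + 0) = -595*7 = -4165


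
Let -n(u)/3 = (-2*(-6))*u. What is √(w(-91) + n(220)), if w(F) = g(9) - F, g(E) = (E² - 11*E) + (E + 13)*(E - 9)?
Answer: I*√7847 ≈ 88.583*I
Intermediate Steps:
n(u) = -36*u (n(u) = -3*(-2*(-6))*u = -36*u)
g(E) = E² - 11*E + (-9 + E)*(13 + E) (g(E) = (E² - 11*E) + (13 + E)*(-9 + E) = (E² - 11*E) + (-9 + E)*(13 + E) = E² - 11*E + (-9 + E)*(13 + E))
w(F) = -18 - F (w(F) = (-117 - 7*9 + 2*9²) - F = (-117 - 63 + 2*81) - F = (-117 - 63 + 162) - F = -18 - F)
√(w(-91) + n(220)) = √((-18 - 1*(-91)) - 36*220) = √((-18 + 91) - 7920) = √(73 - 7920) = √(-7847) = I*√7847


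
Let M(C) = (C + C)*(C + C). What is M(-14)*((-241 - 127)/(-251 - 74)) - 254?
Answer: 205962/325 ≈ 633.73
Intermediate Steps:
M(C) = 4*C**2 (M(C) = (2*C)*(2*C) = 4*C**2)
M(-14)*((-241 - 127)/(-251 - 74)) - 254 = (4*(-14)**2)*((-241 - 127)/(-251 - 74)) - 254 = (4*196)*(-368/(-325)) - 254 = 784*(-368*(-1/325)) - 254 = 784*(368/325) - 254 = 288512/325 - 254 = 205962/325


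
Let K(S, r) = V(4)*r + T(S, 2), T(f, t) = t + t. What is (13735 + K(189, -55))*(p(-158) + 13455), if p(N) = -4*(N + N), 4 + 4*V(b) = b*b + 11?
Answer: 790277829/4 ≈ 1.9757e+8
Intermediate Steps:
T(f, t) = 2*t
V(b) = 7/4 + b**2/4 (V(b) = -1 + (b*b + 11)/4 = -1 + (b**2 + 11)/4 = -1 + (11 + b**2)/4 = -1 + (11/4 + b**2/4) = 7/4 + b**2/4)
K(S, r) = 4 + 23*r/4 (K(S, r) = (7/4 + (1/4)*4**2)*r + 2*2 = (7/4 + (1/4)*16)*r + 4 = (7/4 + 4)*r + 4 = 23*r/4 + 4 = 4 + 23*r/4)
p(N) = -8*N
(13735 + K(189, -55))*(p(-158) + 13455) = (13735 + (4 + (23/4)*(-55)))*(-8*(-158) + 13455) = (13735 + (4 - 1265/4))*(1264 + 13455) = (13735 - 1249/4)*14719 = (53691/4)*14719 = 790277829/4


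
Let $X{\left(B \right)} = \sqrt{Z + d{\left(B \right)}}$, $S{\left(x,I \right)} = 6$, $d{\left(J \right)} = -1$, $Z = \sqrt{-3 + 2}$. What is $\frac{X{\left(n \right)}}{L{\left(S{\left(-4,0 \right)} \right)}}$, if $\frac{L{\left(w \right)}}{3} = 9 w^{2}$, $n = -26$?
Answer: $\frac{\sqrt{-1 + i}}{972} \approx 0.0004682 + 0.0011303 i$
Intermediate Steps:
$Z = i$ ($Z = \sqrt{-1} = i \approx 1.0 i$)
$X{\left(B \right)} = \sqrt{-1 + i}$ ($X{\left(B \right)} = \sqrt{i - 1} = \sqrt{-1 + i}$)
$L{\left(w \right)} = 27 w^{2}$ ($L{\left(w \right)} = 3 \cdot 9 w^{2} = 27 w^{2}$)
$\frac{X{\left(n \right)}}{L{\left(S{\left(-4,0 \right)} \right)}} = \frac{\sqrt{-1 + i}}{27 \cdot 6^{2}} = \frac{\sqrt{-1 + i}}{27 \cdot 36} = \frac{\sqrt{-1 + i}}{972}$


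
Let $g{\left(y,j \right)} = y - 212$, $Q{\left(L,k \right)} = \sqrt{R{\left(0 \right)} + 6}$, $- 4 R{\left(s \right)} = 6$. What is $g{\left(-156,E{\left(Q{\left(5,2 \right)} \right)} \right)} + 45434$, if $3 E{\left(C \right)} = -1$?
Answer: $45066$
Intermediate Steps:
$R{\left(s \right)} = - \frac{3}{2}$ ($R{\left(s \right)} = \left(- \frac{1}{4}\right) 6 = - \frac{3}{2}$)
$Q{\left(L,k \right)} = \frac{3 \sqrt{2}}{2}$ ($Q{\left(L,k \right)} = \sqrt{- \frac{3}{2} + 6} = \sqrt{\frac{9}{2}} = \frac{3 \sqrt{2}}{2}$)
$E{\left(C \right)} = - \frac{1}{3}$ ($E{\left(C \right)} = \frac{1}{3} \left(-1\right) = - \frac{1}{3}$)
$g{\left(y,j \right)} = -212 + y$
$g{\left(-156,E{\left(Q{\left(5,2 \right)} \right)} \right)} + 45434 = \left(-212 - 156\right) + 45434 = -368 + 45434 = 45066$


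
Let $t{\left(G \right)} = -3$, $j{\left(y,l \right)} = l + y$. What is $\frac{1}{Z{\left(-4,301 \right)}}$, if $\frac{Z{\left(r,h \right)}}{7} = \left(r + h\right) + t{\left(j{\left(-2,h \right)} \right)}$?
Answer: $\frac{1}{2058} \approx 0.00048591$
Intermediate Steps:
$Z{\left(r,h \right)} = -21 + 7 h + 7 r$ ($Z{\left(r,h \right)} = 7 \left(\left(r + h\right) - 3\right) = 7 \left(\left(h + r\right) - 3\right) = 7 \left(-3 + h + r\right) = -21 + 7 h + 7 r$)
$\frac{1}{Z{\left(-4,301 \right)}} = \frac{1}{-21 + 7 \cdot 301 + 7 \left(-4\right)} = \frac{1}{-21 + 2107 - 28} = \frac{1}{2058}$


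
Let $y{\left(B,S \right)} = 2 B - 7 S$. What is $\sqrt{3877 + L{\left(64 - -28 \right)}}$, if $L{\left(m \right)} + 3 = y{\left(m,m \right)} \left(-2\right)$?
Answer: $\sqrt{4794} \approx 69.239$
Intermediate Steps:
$y{\left(B,S \right)} = - 7 S + 2 B$
$L{\left(m \right)} = -3 + 10 m$ ($L{\left(m \right)} = -3 + \left(- 7 m + 2 m\right) \left(-2\right) = -3 + - 5 m \left(-2\right) = -3 + 10 m$)
$\sqrt{3877 + L{\left(64 - -28 \right)}} = \sqrt{3877 - \left(3 - 10 \left(64 - -28\right)\right)} = \sqrt{3877 - \left(3 - 10 \left(64 + 28\right)\right)} = \sqrt{3877 + \left(-3 + 10 \cdot 92\right)} = \sqrt{3877 + \left(-3 + 920\right)} = \sqrt{3877 + 917} = \sqrt{4794}$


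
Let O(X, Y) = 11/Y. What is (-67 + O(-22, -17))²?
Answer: 1322500/289 ≈ 4576.1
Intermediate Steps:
(-67 + O(-22, -17))² = (-67 + 11/(-17))² = (-67 + 11*(-1/17))² = (-67 - 11/17)² = (-1150/17)² = 1322500/289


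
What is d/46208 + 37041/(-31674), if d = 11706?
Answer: -111734557/121966016 ≈ -0.91611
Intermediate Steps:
d/46208 + 37041/(-31674) = 11706/46208 + 37041/(-31674) = 11706*(1/46208) + 37041*(-1/31674) = 5853/23104 - 12347/10558 = -111734557/121966016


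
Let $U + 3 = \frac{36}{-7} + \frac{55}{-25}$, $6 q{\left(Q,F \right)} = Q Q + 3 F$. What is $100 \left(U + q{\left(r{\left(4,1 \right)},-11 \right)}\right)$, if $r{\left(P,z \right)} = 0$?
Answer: $- \frac{11090}{7} \approx -1584.3$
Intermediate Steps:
$q{\left(Q,F \right)} = \frac{F}{2} + \frac{Q^{2}}{6}$ ($q{\left(Q,F \right)} = \frac{Q Q + 3 F}{6} = \frac{Q^{2} + 3 F}{6} = \frac{F}{2} + \frac{Q^{2}}{6}$)
$U = - \frac{362}{35}$ ($U = -3 + \left(\frac{36}{-7} + \frac{55}{-25}\right) = -3 + \left(36 \left(- \frac{1}{7}\right) + 55 \left(- \frac{1}{25}\right)\right) = -3 - \frac{257}{35} = - \frac{362}{35} \approx -10.343$)
$100 \left(U + q{\left(r{\left(4,1 \right)},-11 \right)}\right) = 100 \left(- \frac{362}{35} + \left(\frac{1}{2} \left(-11\right) + \frac{0^{2}}{6}\right)\right) = 100 \left(- \frac{362}{35} + \left(- \frac{11}{2} + \frac{1}{6} \cdot 0\right)\right) = 100 \left(- \frac{362}{35} + \left(- \frac{11}{2} + 0\right)\right) = 100 \left(- \frac{362}{35} - \frac{11}{2}\right) = 100 \left(- \frac{1109}{70}\right) = - \frac{11090}{7}$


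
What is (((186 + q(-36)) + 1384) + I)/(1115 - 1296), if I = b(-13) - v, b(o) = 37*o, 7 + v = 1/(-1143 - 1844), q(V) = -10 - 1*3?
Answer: -3234922/540647 ≈ -5.9834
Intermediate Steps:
q(V) = -13 (q(V) = -10 - 3 = -13)
v = -20910/2987 (v = -7 + 1/(-1143 - 1844) = -7 + 1/(-2987) = -7 - 1/2987 = -20910/2987 ≈ -7.0003)
I = -1415837/2987 (I = 37*(-13) - 1*(-20910/2987) = -481 + 20910/2987 = -1415837/2987 ≈ -474.00)
(((186 + q(-36)) + 1384) + I)/(1115 - 1296) = (((186 - 13) + 1384) - 1415837/2987)/(1115 - 1296) = ((173 + 1384) - 1415837/2987)/(-181) = (1557 - 1415837/2987)*(-1/181) = (3234922/2987)*(-1/181) = -3234922/540647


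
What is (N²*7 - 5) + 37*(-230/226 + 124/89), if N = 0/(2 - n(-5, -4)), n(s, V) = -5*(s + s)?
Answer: 89464/10057 ≈ 8.8957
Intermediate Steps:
n(s, V) = -10*s
N = 0 (N = 0/(2 - (-10)*(-5)) = 0/(2 - 1*50) = 0/(2 - 50) = 0/(-48) = 0*(-1/48) = 0)
(N²*7 - 5) + 37*(-230/226 + 124/89) = (0²*7 - 5) + 37*(-230/226 + 124/89) = (0*7 - 5) + 37*(-230*1/226 + 124*(1/89)) = (0 - 5) + 37*(-115/113 + 124/89) = -5 + 37*(3777/10057) = -5 + 139749/10057 = 89464/10057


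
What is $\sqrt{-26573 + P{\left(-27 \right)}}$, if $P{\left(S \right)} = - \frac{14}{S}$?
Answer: $\frac{i \sqrt{2152371}}{9} \approx 163.01 i$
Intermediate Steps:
$\sqrt{-26573 + P{\left(-27 \right)}} = \sqrt{-26573 - \frac{14}{-27}} = \sqrt{-26573 - - \frac{14}{27}} = \sqrt{-26573 + \frac{14}{27}} = \sqrt{- \frac{717457}{27}} = \frac{i \sqrt{2152371}}{9}$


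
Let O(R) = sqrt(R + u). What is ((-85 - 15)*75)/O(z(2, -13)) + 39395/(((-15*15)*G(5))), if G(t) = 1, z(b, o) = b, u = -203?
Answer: -7879/45 + 2500*I*sqrt(201)/67 ≈ -175.09 + 529.01*I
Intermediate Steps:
O(R) = sqrt(-203 + R) (O(R) = sqrt(R - 203) = sqrt(-203 + R))
((-85 - 15)*75)/O(z(2, -13)) + 39395/(((-15*15)*G(5))) = ((-85 - 15)*75)/(sqrt(-203 + 2)) + 39395/((-15*15*1)) = (-100*75)/(sqrt(-201)) + 39395/((-225*1)) = -7500*(-I*sqrt(201)/201) + 39395/(-225) = -(-2500)*I*sqrt(201)/67 + 39395*(-1/225) = 2500*I*sqrt(201)/67 - 7879/45 = -7879/45 + 2500*I*sqrt(201)/67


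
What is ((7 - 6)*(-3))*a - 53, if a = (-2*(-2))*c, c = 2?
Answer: -77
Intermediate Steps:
a = 8 (a = -2*(-2)*2 = 4*2 = 8)
((7 - 6)*(-3))*a - 53 = ((7 - 6)*(-3))*8 - 53 = (1*(-3))*8 - 53 = -3*8 - 53 = -24 - 53 = -77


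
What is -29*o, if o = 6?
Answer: -174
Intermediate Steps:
-29*o = -29*6 = -174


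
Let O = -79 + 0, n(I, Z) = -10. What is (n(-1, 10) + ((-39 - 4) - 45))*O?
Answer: 7742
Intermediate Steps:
O = -79
(n(-1, 10) + ((-39 - 4) - 45))*O = (-10 + ((-39 - 4) - 45))*(-79) = (-10 + (-43 - 45))*(-79) = (-10 - 88)*(-79) = -98*(-79) = 7742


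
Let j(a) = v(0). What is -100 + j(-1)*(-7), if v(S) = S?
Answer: -100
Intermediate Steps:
j(a) = 0
-100 + j(-1)*(-7) = -100 + 0*(-7) = -100 + 0 = -100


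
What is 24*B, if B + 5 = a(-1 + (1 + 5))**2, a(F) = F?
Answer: 480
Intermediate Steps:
B = 20 (B = -5 + (-1 + (1 + 5))**2 = -5 + (-1 + 6)**2 = -5 + 5**2 = -5 + 25 = 20)
24*B = 24*20 = 480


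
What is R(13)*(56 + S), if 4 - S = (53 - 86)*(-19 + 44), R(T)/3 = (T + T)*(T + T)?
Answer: 1794780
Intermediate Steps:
R(T) = 12*T**2 (R(T) = 3*((T + T)*(T + T)) = 3*((2*T)*(2*T)) = 3*(4*T**2) = 12*T**2)
S = 829 (S = 4 - (53 - 86)*(-19 + 44) = 4 - (-33)*25 = 4 - 1*(-825) = 4 + 825 = 829)
R(13)*(56 + S) = (12*13**2)*(56 + 829) = (12*169)*885 = 2028*885 = 1794780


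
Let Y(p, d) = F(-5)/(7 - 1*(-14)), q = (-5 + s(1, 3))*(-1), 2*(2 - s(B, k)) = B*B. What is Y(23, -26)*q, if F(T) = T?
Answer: -⅚ ≈ -0.83333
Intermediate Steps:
s(B, k) = 2 - B²/2 (s(B, k) = 2 - B*B/2 = 2 - B²/2)
q = 7/2 (q = (-5 + (2 - ½*1²))*(-1) = (-5 + (2 - ½*1))*(-1) = (-5 + (2 - ½))*(-1) = (-5 + 3/2)*(-1) = -7/2*(-1) = 7/2 ≈ 3.5000)
Y(p, d) = -5/21 (Y(p, d) = -5/(7 - 1*(-14)) = -5/(7 + 14) = -5/21)
Y(23, -26)*q = -5/21*7/2 = -⅚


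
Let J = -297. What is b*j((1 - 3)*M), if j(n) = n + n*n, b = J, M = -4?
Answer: -21384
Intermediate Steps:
b = -297
j(n) = n + n²
b*j((1 - 3)*M) = -297*(1 - 3)*(-4)*(1 + (1 - 3)*(-4)) = -297*(-2*(-4))*(1 - 2*(-4)) = -2376*(1 + 8) = -2376*9 = -297*72 = -21384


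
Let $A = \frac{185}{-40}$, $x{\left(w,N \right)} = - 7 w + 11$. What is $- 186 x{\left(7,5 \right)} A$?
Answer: $- \frac{65379}{2} \approx -32690.0$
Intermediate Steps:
$x{\left(w,N \right)} = 11 - 7 w$
$A = - \frac{37}{8}$ ($A = 185 \left(- \frac{1}{40}\right) = - \frac{37}{8} \approx -4.625$)
$- 186 x{\left(7,5 \right)} A = - 186 \left(11 - 49\right) \left(- \frac{37}{8}\right) = \left(-186\right) \left(-38\right) \left(- \frac{37}{8}\right) = 7068 \left(- \frac{37}{8}\right) = - \frac{65379}{2}$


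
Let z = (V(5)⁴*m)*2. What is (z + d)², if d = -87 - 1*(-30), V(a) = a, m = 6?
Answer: 55398249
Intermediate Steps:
d = -57 (d = -87 + 30 = -57)
z = 7500 (z = (5⁴*6)*2 = (625*6)*2 = 3750*2 = 7500)
(z + d)² = (7500 - 57)² = 7443² = 55398249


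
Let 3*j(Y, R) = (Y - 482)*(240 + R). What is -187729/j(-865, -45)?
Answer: 187729/87555 ≈ 2.1441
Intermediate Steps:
j(Y, R) = (-482 + Y)*(240 + R)/3 (j(Y, R) = ((Y - 482)*(240 + R))/3 = ((-482 + Y)*(240 + R))/3 = (-482 + Y)*(240 + R)/3)
-187729/j(-865, -45) = -187729/(-38560 + 80*(-865) - 482/3*(-45) + (⅓)*(-45)*(-865)) = -187729/(-38560 - 69200 + 7230 + 12975) = -187729/(-87555) = -187729*(-1/87555) = 187729/87555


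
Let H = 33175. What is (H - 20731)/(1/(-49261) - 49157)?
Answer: -1674874/6616183 ≈ -0.25315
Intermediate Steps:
(H - 20731)/(1/(-49261) - 49157) = (33175 - 20731)/(1/(-49261) - 49157) = 12444/(-1/49261 - 49157) = 12444/(-2421522978/49261) = 12444*(-49261/2421522978) = -1674874/6616183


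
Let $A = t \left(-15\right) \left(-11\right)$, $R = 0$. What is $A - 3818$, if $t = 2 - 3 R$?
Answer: $-3488$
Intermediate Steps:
$t = 2$ ($t = 2 - 0 = 2 + 0 = 2$)
$A = 330$ ($A = 2 \left(-15\right) \left(-11\right) = \left(-30\right) \left(-11\right) = 330$)
$A - 3818 = 330 - 3818 = -3488$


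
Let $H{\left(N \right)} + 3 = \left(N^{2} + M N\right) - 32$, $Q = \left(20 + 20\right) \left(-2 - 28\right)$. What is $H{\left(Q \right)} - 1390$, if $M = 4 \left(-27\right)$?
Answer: $1568175$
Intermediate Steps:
$M = -108$
$Q = -1200$ ($Q = 40 \left(-30\right) = -1200$)
$H{\left(N \right)} = -35 + N^{2} - 108 N$ ($H{\left(N \right)} = -3 - \left(32 - N^{2} + 108 N\right) = -35 + N^{2} - 108 N$)
$H{\left(Q \right)} - 1390 = \left(-35 + \left(-1200\right)^{2} - -129600\right) - 1390 = \left(-35 + 1440000 + 129600\right) - 1390 = 1569565 - 1390 = 1568175$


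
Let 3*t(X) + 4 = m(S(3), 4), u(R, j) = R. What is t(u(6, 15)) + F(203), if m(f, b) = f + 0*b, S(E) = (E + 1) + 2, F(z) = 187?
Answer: 563/3 ≈ 187.67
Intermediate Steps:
S(E) = 3 + E (S(E) = (1 + E) + 2 = 3 + E)
m(f, b) = f (m(f, b) = f + 0 = f)
t(X) = ⅔ (t(X) = -4/3 + (3 + 3)/3 = -4/3 + (⅓)*6 = -4/3 + 2 = ⅔)
t(u(6, 15)) + F(203) = ⅔ + 187 = 563/3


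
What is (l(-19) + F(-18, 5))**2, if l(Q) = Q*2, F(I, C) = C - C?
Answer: 1444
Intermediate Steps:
F(I, C) = 0
l(Q) = 2*Q
(l(-19) + F(-18, 5))**2 = (2*(-19) + 0)**2 = (-38 + 0)**2 = (-38)**2 = 1444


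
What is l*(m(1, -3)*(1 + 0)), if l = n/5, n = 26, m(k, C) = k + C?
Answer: -52/5 ≈ -10.400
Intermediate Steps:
m(k, C) = C + k
l = 26/5 ≈ 5.2000
l*(m(1, -3)*(1 + 0)) = 26*((-3 + 1)*(1 + 0))/5 = 26*(-2*1)/5 = (26/5)*(-2) = -52/5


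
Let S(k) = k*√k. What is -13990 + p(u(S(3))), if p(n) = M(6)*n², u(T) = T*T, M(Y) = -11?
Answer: -22009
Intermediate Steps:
S(k) = k^(3/2)
u(T) = T²
p(n) = -11*n²
-13990 + p(u(S(3))) = -13990 - 11*((3^(3/2))²)² = -13990 - 11*((3*√3)²)² = -13990 - 11*27² = -13990 - 11*729 = -13990 - 8019 = -22009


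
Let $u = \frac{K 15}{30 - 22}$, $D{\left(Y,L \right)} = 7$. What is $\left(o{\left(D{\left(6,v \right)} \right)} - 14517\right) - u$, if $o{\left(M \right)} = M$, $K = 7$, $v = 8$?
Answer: $- \frac{116185}{8} \approx -14523.0$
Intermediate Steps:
$u = \frac{105}{8}$ ($u = \frac{7 \cdot 15}{30 - 22} = \frac{105}{8} \approx 13.125$)
$\left(o{\left(D{\left(6,v \right)} \right)} - 14517\right) - u = \left(7 - 14517\right) - \frac{105}{8} = -14510 - \frac{105}{8} = - \frac{116185}{8}$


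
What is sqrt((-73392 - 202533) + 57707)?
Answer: I*sqrt(218218) ≈ 467.14*I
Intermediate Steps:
sqrt((-73392 - 202533) + 57707) = sqrt(-275925 + 57707) = sqrt(-218218) = I*sqrt(218218)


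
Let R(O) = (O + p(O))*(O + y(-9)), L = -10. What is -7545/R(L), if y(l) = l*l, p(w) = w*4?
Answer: 1509/710 ≈ 2.1254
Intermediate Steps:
p(w) = 4*w
y(l) = l**2
R(O) = 5*O*(81 + O) (R(O) = (O + 4*O)*(O + (-9)**2) = (5*O)*(O + 81) = (5*O)*(81 + O) = 5*O*(81 + O))
-7545/R(L) = -7545*(-1/(50*(81 - 10))) = -7545/(5*(-10)*71) = -7545/(-3550) = -7545*(-1/3550) = 1509/710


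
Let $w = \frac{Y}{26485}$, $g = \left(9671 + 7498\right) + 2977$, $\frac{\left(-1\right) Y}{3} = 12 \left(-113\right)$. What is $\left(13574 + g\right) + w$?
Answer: $\frac{893078268}{26485} \approx 33720.0$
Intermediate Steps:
$Y = 4068$ ($Y = - 3 \cdot 12 \left(-113\right) = \left(-3\right) \left(-1356\right) = 4068$)
$g = 20146$ ($g = 17169 + 2977 = 20146$)
$w = \frac{4068}{26485} \approx 0.1536$
$\left(13574 + g\right) + w = \left(13574 + 20146\right) + \frac{4068}{26485} = 33720 + \frac{4068}{26485} = \frac{893078268}{26485}$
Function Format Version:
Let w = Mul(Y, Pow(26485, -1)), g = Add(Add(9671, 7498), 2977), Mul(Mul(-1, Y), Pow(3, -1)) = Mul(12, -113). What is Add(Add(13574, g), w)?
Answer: Rational(893078268, 26485) ≈ 33720.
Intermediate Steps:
Y = 4068 (Y = Mul(-3, Mul(12, -113)) = Mul(-3, -1356) = 4068)
g = 20146 (g = Add(17169, 2977) = 20146)
w = Rational(4068, 26485) (w = Mul(4068, Pow(26485, -1)) = Mul(4068, Rational(1, 26485)) = Rational(4068, 26485) ≈ 0.15360)
Add(Add(13574, g), w) = Add(Add(13574, 20146), Rational(4068, 26485)) = Add(33720, Rational(4068, 26485)) = Rational(893078268, 26485)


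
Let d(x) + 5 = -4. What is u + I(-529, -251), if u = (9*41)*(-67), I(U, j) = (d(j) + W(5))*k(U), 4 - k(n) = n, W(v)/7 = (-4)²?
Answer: 30176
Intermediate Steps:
W(v) = 112 (W(v) = 7*(-4)² = 7*16 = 112)
k(n) = 4 - n
d(x) = -9 (d(x) = -5 - 4 = -9)
I(U, j) = 412 - 103*U (I(U, j) = (-9 + 112)*(4 - U) = 103*(4 - U) = 412 - 103*U)
u = -24723 (u = 369*(-67) = -24723)
u + I(-529, -251) = -24723 + (412 - 103*(-529)) = -24723 + (412 + 54487) = -24723 + 54899 = 30176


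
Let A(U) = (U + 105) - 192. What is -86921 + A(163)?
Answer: -86845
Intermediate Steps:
A(U) = -87 + U (A(U) = (105 + U) - 192 = -87 + U)
-86921 + A(163) = -86921 + (-87 + 163) = -86921 + 76 = -86845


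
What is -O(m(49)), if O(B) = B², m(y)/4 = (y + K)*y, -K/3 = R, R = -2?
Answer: -116208400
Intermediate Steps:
K = 6 (K = -3*(-2) = 6)
m(y) = 4*y*(6 + y) (m(y) = 4*((y + 6)*y) = 4*((6 + y)*y) = 4*(y*(6 + y)) = 4*y*(6 + y))
-O(m(49)) = -(4*49*(6 + 49))² = -(4*49*55)² = -1*10780² = -1*116208400 = -116208400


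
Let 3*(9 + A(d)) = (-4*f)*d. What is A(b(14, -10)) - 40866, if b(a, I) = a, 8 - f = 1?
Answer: -123017/3 ≈ -41006.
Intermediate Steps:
f = 7 (f = 8 - 1*1 = 8 - 1 = 7)
A(d) = -9 - 28*d/3 (A(d) = -9 + ((-4*7)*d)/3 = -9 + (-28*d)/3 = -9 - 28*d/3)
A(b(14, -10)) - 40866 = (-9 - 28/3*14) - 40866 = (-9 - 392/3) - 40866 = -419/3 - 40866 = -123017/3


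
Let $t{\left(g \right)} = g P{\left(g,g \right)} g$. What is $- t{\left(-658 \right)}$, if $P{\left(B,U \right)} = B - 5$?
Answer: $287055132$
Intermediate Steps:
$P{\left(B,U \right)} = -5 + B$
$t{\left(g \right)} = g^{2} \left(-5 + g\right)$ ($t{\left(g \right)} = g \left(-5 + g\right) g = g^{2} \left(-5 + g\right)$)
$- t{\left(-658 \right)} = - \left(-658\right)^{2} \left(-5 - 658\right) = - 432964 \left(-663\right) = \left(-1\right) \left(-287055132\right) = 287055132$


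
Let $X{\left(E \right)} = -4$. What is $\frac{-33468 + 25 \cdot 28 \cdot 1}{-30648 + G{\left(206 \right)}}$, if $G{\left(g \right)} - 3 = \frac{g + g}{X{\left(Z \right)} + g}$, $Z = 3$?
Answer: $\frac{3309568}{3094939} \approx 1.0693$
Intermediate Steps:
$G{\left(g \right)} = 3 + \frac{2 g}{-4 + g}$ ($G{\left(g \right)} = 3 + \frac{g + g}{-4 + g} = 3 + \frac{2 g}{-4 + g}$)
$\frac{-33468 + 25 \cdot 28 \cdot 1}{-30648 + G{\left(206 \right)}} = \frac{-33468 + 25 \cdot 28 \cdot 1}{-30648 + \frac{-12 + 5 \cdot 206}{-4 + 206}} = \frac{-33468 + 700 \cdot 1}{-30648 + \frac{-12 + 1030}{202}} = \frac{-33468 + 700}{-30648 + \frac{1}{202} \cdot 1018} = - \frac{32768}{-30648 + \frac{509}{101}} = - \frac{32768}{- \frac{3094939}{101}} = \left(-32768\right) \left(- \frac{101}{3094939}\right) = \frac{3309568}{3094939}$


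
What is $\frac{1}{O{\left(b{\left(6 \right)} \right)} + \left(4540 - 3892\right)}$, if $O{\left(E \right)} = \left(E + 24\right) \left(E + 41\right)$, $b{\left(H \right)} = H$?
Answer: $\frac{1}{2058} \approx 0.00048591$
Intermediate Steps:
$O{\left(E \right)} = \left(24 + E\right) \left(41 + E\right)$
$\frac{1}{O{\left(b{\left(6 \right)} \right)} + \left(4540 - 3892\right)} = \frac{1}{\left(984 + 6^{2} + 65 \cdot 6\right) + \left(4540 - 3892\right)} = \frac{1}{\left(984 + 36 + 390\right) + 648} = \frac{1}{1410 + 648} = \frac{1}{2058}$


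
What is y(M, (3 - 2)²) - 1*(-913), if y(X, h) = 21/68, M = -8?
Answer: 62105/68 ≈ 913.31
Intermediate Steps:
y(X, h) = 21/68 (y(X, h) = 21*(1/68) = 21/68)
y(M, (3 - 2)²) - 1*(-913) = 21/68 - 1*(-913) = 21/68 + 913 = 62105/68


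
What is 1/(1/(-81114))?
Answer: -81114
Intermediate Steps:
1/(1/(-81114)) = 1/(-1/81114) = -81114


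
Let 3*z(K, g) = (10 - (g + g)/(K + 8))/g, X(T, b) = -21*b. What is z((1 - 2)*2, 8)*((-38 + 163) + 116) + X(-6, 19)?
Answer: -11713/36 ≈ -325.36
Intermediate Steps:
z(K, g) = (10 - 2*g/(8 + K))/(3*g) (z(K, g) = ((10 - (g + g)/(K + 8))/g)/3 = ((10 - 2*g/(8 + K))/g)/3 = (10 - 2*g/(8 + K))/(3*g))
z((1 - 2)*2, 8)*((-38 + 163) + 116) + X(-6, 19) = ((⅔)*(40 - 1*8 + 5*((1 - 2)*2))/(8*(8 + (1 - 2)*2)))*((-38 + 163) + 116) - 21*19 = ((⅔)*(⅛)*(40 - 8 + 5*(-1*2))/(8 - 1*2))*(125 + 116) - 399 = ((⅔)*(⅛)*(40 - 8 + 5*(-2))/(8 - 2))*241 - 399 = ((⅔)*(⅛)*(40 - 8 - 10)/6)*241 - 399 = ((⅔)*(⅛)*(⅙)*22)*241 - 399 = (11/36)*241 - 399 = 2651/36 - 399 = -11713/36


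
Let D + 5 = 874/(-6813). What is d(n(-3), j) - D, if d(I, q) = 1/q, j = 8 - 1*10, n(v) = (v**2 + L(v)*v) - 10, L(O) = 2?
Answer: 63065/13626 ≈ 4.6283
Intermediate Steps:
n(v) = -10 + v**2 + 2*v (n(v) = (v**2 + 2*v) - 10 = -10 + v**2 + 2*v)
D = -34939/6813 (D = -5 + 874/(-6813) = -5 + 874*(-1/6813) = -5 - 874/6813 = -34939/6813 ≈ -5.1283)
j = -2 (j = 8 - 10 = -2)
d(n(-3), j) - D = 1/(-2) - 1*(-34939/6813) = -1/2 + 34939/6813 = 63065/13626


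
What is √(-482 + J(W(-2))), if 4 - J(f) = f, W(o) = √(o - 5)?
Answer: √(-478 - I*√7) ≈ 0.06051 - 21.863*I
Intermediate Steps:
W(o) = √(-5 + o)
J(f) = 4 - f
√(-482 + J(W(-2))) = √(-482 + (4 - √(-5 - 2))) = √(-482 + (4 - √(-7))) = √(-482 + (4 - I*√7)) = √(-478 - I*√7)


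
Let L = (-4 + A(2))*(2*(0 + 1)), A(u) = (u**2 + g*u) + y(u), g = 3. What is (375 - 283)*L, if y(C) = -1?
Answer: 920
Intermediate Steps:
A(u) = -1 + u**2 + 3*u (A(u) = (u**2 + 3*u) - 1 = -1 + u**2 + 3*u)
L = 10 (L = (-4 + (-1 + 2**2 + 3*2))*(2*(0 + 1)) = (-4 + (-1 + 4 + 6))*(2*1) = (-4 + 9)*2 = 5*2 = 10)
(375 - 283)*L = (375 - 283)*10 = 92*10 = 920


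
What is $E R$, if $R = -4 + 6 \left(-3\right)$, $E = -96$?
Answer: $2112$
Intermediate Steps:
$R = -22$ ($R = -4 - 18 = -22$)
$E R = \left(-96\right) \left(-22\right) = 2112$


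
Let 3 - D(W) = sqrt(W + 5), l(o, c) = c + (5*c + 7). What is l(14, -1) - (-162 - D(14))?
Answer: 166 - sqrt(19) ≈ 161.64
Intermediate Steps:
l(o, c) = 7 + 6*c (l(o, c) = c + (7 + 5*c) = 7 + 6*c)
D(W) = 3 - sqrt(5 + W) (D(W) = 3 - sqrt(W + 5) = 3 - sqrt(5 + W))
l(14, -1) - (-162 - D(14)) = (7 + 6*(-1)) - (-162 - (3 - sqrt(5 + 14))) = (7 - 6) - (-162 - (3 - sqrt(19))) = 1 - (-162 + (-3 + sqrt(19))) = 1 - (-165 + sqrt(19)) = 1 + (165 - sqrt(19)) = 166 - sqrt(19)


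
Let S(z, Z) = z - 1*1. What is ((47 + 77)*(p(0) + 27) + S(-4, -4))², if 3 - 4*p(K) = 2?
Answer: 11383876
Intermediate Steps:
p(K) = ¼ (p(K) = ¾ - ¼*2 = ¾ - ½ = ¼)
S(z, Z) = -1 + z (S(z, Z) = z - 1 = -1 + z)
((47 + 77)*(p(0) + 27) + S(-4, -4))² = ((47 + 77)*(¼ + 27) + (-1 - 4))² = (124*(109/4) - 5)² = (3379 - 5)² = 3374² = 11383876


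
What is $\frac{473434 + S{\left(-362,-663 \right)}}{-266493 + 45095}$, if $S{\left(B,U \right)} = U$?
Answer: $- \frac{472771}{221398} \approx -2.1354$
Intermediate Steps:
$\frac{473434 + S{\left(-362,-663 \right)}}{-266493 + 45095} = \frac{473434 - 663}{-266493 + 45095} = \frac{472771}{-221398} = 472771 \left(- \frac{1}{221398}\right) = - \frac{472771}{221398}$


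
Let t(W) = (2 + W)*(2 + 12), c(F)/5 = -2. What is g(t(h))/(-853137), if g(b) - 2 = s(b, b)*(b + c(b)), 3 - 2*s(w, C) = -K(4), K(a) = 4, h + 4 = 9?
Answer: -310/853137 ≈ -0.00036336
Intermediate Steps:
h = 5 (h = -4 + 9 = 5)
c(F) = -10 (c(F) = 5*(-2) = -10)
t(W) = 28 + 14*W (t(W) = (2 + W)*14 = 28 + 14*W)
s(w, C) = 7/2 (s(w, C) = 3/2 - (-1)*4/2 = 3/2 - ½*(-4) = 3/2 + 2 = 7/2)
g(b) = -33 + 7*b/2 (g(b) = 2 + 7*(b - 10)/2 = 2 + 7*(-10 + b)/2 = 2 + (-35 + 7*b/2) = -33 + 7*b/2)
g(t(h))/(-853137) = (-33 + 7*(28 + 14*5)/2)/(-853137) = (-33 + 7*(28 + 70)/2)*(-1/853137) = (-33 + (7/2)*98)*(-1/853137) = (-33 + 343)*(-1/853137) = 310*(-1/853137) = -310/853137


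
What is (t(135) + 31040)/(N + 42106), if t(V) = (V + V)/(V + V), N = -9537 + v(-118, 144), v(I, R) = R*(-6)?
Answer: 31041/31705 ≈ 0.97906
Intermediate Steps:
v(I, R) = -6*R
N = -10401 (N = -9537 - 6*144 = -9537 - 864 = -10401)
t(V) = 1 (t(V) = (2*V)/((2*V)) = (2*V)*(1/(2*V)) = 1)
(t(135) + 31040)/(N + 42106) = (1 + 31040)/(-10401 + 42106) = 31041/31705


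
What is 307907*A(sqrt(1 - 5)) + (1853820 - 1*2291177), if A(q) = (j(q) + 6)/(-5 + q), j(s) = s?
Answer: -20688935/29 - 6773954*I/29 ≈ -7.1341e+5 - 2.3358e+5*I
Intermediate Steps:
A(q) = (6 + q)/(-5 + q) (A(q) = (q + 6)/(-5 + q) = (6 + q)/(-5 + q))
307907*A(sqrt(1 - 5)) + (1853820 - 1*2291177) = 307907*((6 + sqrt(1 - 5))/(-5 + sqrt(1 - 5))) + (1853820 - 1*2291177) = 307907*((6 + sqrt(-4))/(-5 + sqrt(-4))) + (1853820 - 2291177) = 307907*((6 + 2*I)/(-5 + 2*I)) - 437357 = 307907*(((-5 - 2*I)/29)*(6 + 2*I)) - 437357 = 307907*((-5 - 2*I)*(6 + 2*I)/29) - 437357 = 307907*(-5 - 2*I)*(6 + 2*I)/29 - 437357 = -437357 + 307907*(-5 - 2*I)*(6 + 2*I)/29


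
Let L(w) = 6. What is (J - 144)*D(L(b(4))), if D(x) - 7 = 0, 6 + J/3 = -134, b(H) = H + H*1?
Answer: -3948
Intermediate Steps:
b(H) = 2*H (b(H) = H + H = 2*H)
J = -420 (J = -18 + 3*(-134) = -18 - 402 = -420)
D(x) = 7 (D(x) = 7 + 0 = 7)
(J - 144)*D(L(b(4))) = (-420 - 144)*7 = -564*7 = -3948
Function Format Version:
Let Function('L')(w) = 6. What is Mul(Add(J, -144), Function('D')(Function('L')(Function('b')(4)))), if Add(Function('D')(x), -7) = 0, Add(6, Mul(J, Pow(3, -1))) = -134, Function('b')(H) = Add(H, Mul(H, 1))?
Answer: -3948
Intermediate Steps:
Function('b')(H) = Mul(2, H) (Function('b')(H) = Add(H, H) = Mul(2, H))
J = -420 (J = Add(-18, Mul(3, -134)) = Add(-18, -402) = -420)
Function('D')(x) = 7 (Function('D')(x) = Add(7, 0) = 7)
Mul(Add(J, -144), Function('D')(Function('L')(Function('b')(4)))) = Mul(Add(-420, -144), 7) = Mul(-564, 7) = -3948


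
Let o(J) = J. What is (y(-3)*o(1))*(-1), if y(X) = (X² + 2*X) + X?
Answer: 0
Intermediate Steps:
y(X) = X² + 3*X
(y(-3)*o(1))*(-1) = (-3*(3 - 3)*1)*(-1) = (-3*0*1)*(-1) = (0*1)*(-1) = 0*(-1) = 0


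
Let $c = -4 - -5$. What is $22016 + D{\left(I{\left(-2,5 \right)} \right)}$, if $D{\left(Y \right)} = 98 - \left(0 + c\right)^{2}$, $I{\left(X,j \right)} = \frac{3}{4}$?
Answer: $22113$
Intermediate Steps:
$c = 1$ ($c = -4 + 5 = 1$)
$I{\left(X,j \right)} = \frac{3}{4}$ ($I{\left(X,j \right)} = 3 \cdot \frac{1}{4} = \frac{3}{4}$)
$D{\left(Y \right)} = 97$ ($D{\left(Y \right)} = 98 - \left(0 + 1\right)^{2} = 98 - 1^{2} = 98 - 1 = 97$)
$22016 + D{\left(I{\left(-2,5 \right)} \right)} = 22016 + 97 = 22113$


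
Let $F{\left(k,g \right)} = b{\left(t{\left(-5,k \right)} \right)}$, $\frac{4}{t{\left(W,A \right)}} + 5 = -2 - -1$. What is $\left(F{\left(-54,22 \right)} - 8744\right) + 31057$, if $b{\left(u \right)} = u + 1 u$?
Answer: $\frac{66935}{3} \approx 22312.0$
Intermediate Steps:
$t{\left(W,A \right)} = - \frac{2}{3}$ ($t{\left(W,A \right)} = \frac{4}{-5 - 1} = \frac{4}{-6} = 4 \left(- \frac{1}{6}\right) = - \frac{2}{3}$)
$b{\left(u \right)} = 2 u$ ($b{\left(u \right)} = u + u = 2 u$)
$F{\left(k,g \right)} = - \frac{4}{3}$ ($F{\left(k,g \right)} = 2 \left(- \frac{2}{3}\right) = - \frac{4}{3}$)
$\left(F{\left(-54,22 \right)} - 8744\right) + 31057 = \left(- \frac{4}{3} - 8744\right) + 31057 = - \frac{26236}{3} + 31057 = \frac{66935}{3}$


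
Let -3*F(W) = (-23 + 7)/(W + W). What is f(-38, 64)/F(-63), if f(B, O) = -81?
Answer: 15309/8 ≈ 1913.6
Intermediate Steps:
F(W) = 8/(3*W) (F(W) = -(-23 + 7)/(3*(W + W)) = -(-16)/(3*(2*W)) = -(-16)*1/(2*W)/3 = -(-8)/(3*W) = 8/(3*W))
f(-38, 64)/F(-63) = -81/((8/3)/(-63)) = -81/((8/3)*(-1/63)) = -81/(-8/189) = -81*(-189/8) = 15309/8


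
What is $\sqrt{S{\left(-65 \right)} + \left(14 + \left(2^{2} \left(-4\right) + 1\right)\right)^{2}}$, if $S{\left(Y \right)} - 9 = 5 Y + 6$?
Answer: $i \sqrt{309} \approx 17.578 i$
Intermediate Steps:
$S{\left(Y \right)} = 15 + 5 Y$ ($S{\left(Y \right)} = 9 + \left(5 Y + 6\right) = 9 + \left(6 + 5 Y\right) = 15 + 5 Y$)
$\sqrt{S{\left(-65 \right)} + \left(14 + \left(2^{2} \left(-4\right) + 1\right)\right)^{2}} = \sqrt{\left(15 + 5 \left(-65\right)\right) + \left(14 + \left(2^{2} \left(-4\right) + 1\right)\right)^{2}} = \sqrt{\left(15 - 325\right) + \left(14 + \left(4 \left(-4\right) + 1\right)\right)^{2}} = \sqrt{-310 + \left(14 + \left(-16 + 1\right)\right)^{2}} = \sqrt{-310 + \left(14 - 15\right)^{2}} = \sqrt{-310 + \left(-1\right)^{2}} = \sqrt{-310 + 1} = \sqrt{-309} = i \sqrt{309}$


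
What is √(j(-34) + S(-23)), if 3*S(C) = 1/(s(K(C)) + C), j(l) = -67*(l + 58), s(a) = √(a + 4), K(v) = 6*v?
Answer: √(-1608 + 1/(3*(-23 + I*√134))) ≈ 7.0e-5 - 40.1*I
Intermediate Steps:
s(a) = √(4 + a)
j(l) = -3886 - 67*l (j(l) = -67*(58 + l) = -3886 - 67*l)
S(C) = 1/(3*(C + √(4 + 6*C))) (S(C) = 1/(3*(√(4 + 6*C) + C)) = 1/(3*(C + √(4 + 6*C))))
√(j(-34) + S(-23)) = √((-3886 - 67*(-34)) + 1/(3*(-23 + √2*√(2 + 3*(-23))))) = √((-3886 + 2278) + 1/(3*(-23 + √2*√(2 - 69)))) = √(-1608 + 1/(3*(-23 + √2*√(-67)))) = √(-1608 + 1/(3*(-23 + √2*(I*√67)))) = √(-1608 + 1/(3*(-23 + I*√134)))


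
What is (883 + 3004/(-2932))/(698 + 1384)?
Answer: 107748/254351 ≈ 0.42362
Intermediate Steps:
(883 + 3004/(-2932))/(698 + 1384) = (883 + 3004*(-1/2932))/2082 = (883 - 751/733)*(1/2082) = (646488/733)*(1/2082) = 107748/254351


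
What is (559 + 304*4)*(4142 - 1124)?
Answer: 5356950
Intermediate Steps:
(559 + 304*4)*(4142 - 1124) = (559 + 1216)*3018 = 1775*3018 = 5356950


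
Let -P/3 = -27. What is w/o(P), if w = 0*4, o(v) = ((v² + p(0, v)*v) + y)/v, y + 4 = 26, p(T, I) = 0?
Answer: 0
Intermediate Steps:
P = 81 (P = -3*(-27) = 81)
y = 22 (y = -4 + 26 = 22)
o(v) = (22 + v²)/v (o(v) = ((v² + 0*v) + 22)/v = ((v² + 0) + 22)/v = (v² + 22)/v = (22 + v²)/v)
w = 0
w/o(P) = 0/(81 + 22/81) = 0/(6583/81) = 0*(81/6583) = 0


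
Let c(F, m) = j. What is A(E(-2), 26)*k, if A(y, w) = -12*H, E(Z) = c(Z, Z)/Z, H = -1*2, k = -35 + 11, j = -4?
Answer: -576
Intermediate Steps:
k = -24
c(F, m) = -4
H = -2
E(Z) = -4/Z
A(y, w) = 24 (A(y, w) = -12*(-2) = 24)
A(E(-2), 26)*k = 24*(-24) = -576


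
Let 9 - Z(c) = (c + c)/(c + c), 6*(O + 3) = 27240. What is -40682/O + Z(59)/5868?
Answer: -59671420/6655779 ≈ -8.9653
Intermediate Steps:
O = 4537 (O = -3 + (⅙)*27240 = -3 + 4540 = 4537)
Z(c) = 8 (Z(c) = 9 - (c + c)/(c + c) = 9 - 2*c/(2*c) = 9 - 2*c*1/(2*c) = 9 - 1*1 = 9 - 1 = 8)
-40682/O + Z(59)/5868 = -40682/4537 + 8/5868 = -40682*1/4537 + 8*(1/5868) = -40682/4537 + 2/1467 = -59671420/6655779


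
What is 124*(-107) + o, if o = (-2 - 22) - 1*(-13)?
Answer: -13279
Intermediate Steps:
o = -11 (o = -24 + 13 = -11)
124*(-107) + o = 124*(-107) - 11 = -13268 - 11 = -13279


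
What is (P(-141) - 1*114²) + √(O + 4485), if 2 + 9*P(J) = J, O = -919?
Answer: -117107/9 + √3566 ≈ -12952.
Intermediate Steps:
P(J) = -2/9 + J/9
(P(-141) - 1*114²) + √(O + 4485) = ((-2/9 + (⅑)*(-141)) - 1*114²) + √(-919 + 4485) = ((-2/9 - 47/3) - 1*12996) + √3566 = (-143/9 - 12996) + √3566 = -117107/9 + √3566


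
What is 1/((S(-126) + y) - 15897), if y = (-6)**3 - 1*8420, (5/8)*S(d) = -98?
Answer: -5/123449 ≈ -4.0503e-5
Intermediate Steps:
S(d) = -784/5 (S(d) = (8/5)*(-98) = -784/5)
y = -8636 (y = -216 - 8420 = -8636)
1/((S(-126) + y) - 15897) = 1/((-784/5 - 8636) - 15897) = 1/(-43964/5 - 15897) = 1/(-123449/5) = -5/123449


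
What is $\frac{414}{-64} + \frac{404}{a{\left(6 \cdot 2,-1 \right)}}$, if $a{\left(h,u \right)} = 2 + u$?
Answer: $\frac{12721}{32} \approx 397.53$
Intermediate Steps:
$\frac{414}{-64} + \frac{404}{a{\left(6 \cdot 2,-1 \right)}} = \frac{414}{-64} + \frac{404}{2 - 1} = 414 \left(- \frac{1}{64}\right) + \frac{404}{1} = - \frac{207}{32} + 404 \cdot 1 = - \frac{207}{32} + 404 = \frac{12721}{32}$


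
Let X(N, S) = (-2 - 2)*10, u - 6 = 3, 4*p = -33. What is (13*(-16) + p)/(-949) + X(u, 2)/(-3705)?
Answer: 51641/216372 ≈ 0.23867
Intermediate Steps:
p = -33/4 (p = (¼)*(-33) = -33/4 ≈ -8.2500)
u = 9 (u = 6 + 3 = 9)
X(N, S) = -40 (X(N, S) = -4*10 = -40)
(13*(-16) + p)/(-949) + X(u, 2)/(-3705) = (13*(-16) - 33/4)/(-949) - 40/(-3705) = (-208 - 33/4)*(-1/949) - 40*(-1/3705) = -865/4*(-1/949) + 8/741 = 865/3796 + 8/741 = 51641/216372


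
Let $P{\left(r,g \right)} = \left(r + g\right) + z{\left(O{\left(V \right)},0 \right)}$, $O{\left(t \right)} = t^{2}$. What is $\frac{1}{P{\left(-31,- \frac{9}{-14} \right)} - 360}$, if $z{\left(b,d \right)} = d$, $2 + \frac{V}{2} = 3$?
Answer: $- \frac{14}{5465} \approx -0.0025618$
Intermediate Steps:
$V = 2$ ($V = -4 + 2 \cdot 3 = -4 + 6 = 2$)
$P{\left(r,g \right)} = g + r$ ($P{\left(r,g \right)} = \left(r + g\right) + 0 = \left(g + r\right) + 0 = g + r$)
$\frac{1}{P{\left(-31,- \frac{9}{-14} \right)} - 360} = \frac{1}{\left(- \frac{9}{-14} - 31\right) - 360} = \frac{1}{\left(\left(-9\right) \left(- \frac{1}{14}\right) - 31\right) - 360} = \frac{1}{\left(\frac{9}{14} - 31\right) - 360} = \frac{1}{- \frac{425}{14} - 360} = \frac{1}{- \frac{5465}{14}} = - \frac{14}{5465}$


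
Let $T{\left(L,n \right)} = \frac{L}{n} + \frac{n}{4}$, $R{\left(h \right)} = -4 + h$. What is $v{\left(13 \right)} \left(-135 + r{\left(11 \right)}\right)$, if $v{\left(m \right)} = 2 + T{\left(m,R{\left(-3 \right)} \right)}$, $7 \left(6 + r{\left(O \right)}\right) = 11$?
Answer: $\frac{10980}{49} \approx 224.08$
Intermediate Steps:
$T{\left(L,n \right)} = \frac{n}{4} + \frac{L}{n}$ ($T{\left(L,n \right)} = \frac{L}{n} + n \frac{1}{4} = \frac{L}{n} + \frac{n}{4} = \frac{n}{4} + \frac{L}{n}$)
$r{\left(O \right)} = - \frac{31}{7}$ ($r{\left(O \right)} = -6 + \frac{1}{7} \cdot 11 = -6 + \frac{11}{7} = - \frac{31}{7}$)
$v{\left(m \right)} = \frac{1}{4} - \frac{m}{7}$ ($v{\left(m \right)} = 2 + \left(\frac{-4 - 3}{4} + \frac{m}{-4 - 3}\right) = 2 + \left(\frac{1}{4} \left(-7\right) + \frac{m}{-7}\right) = 2 + \left(- \frac{7}{4} + m \left(- \frac{1}{7}\right)\right) = 2 - \left(\frac{7}{4} + \frac{m}{7}\right) = \frac{1}{4} - \frac{m}{7}$)
$v{\left(13 \right)} \left(-135 + r{\left(11 \right)}\right) = \left(\frac{1}{4} - \frac{13}{7}\right) \left(-135 - \frac{31}{7}\right) = \left(\frac{1}{4} - \frac{13}{7}\right) \left(- \frac{976}{7}\right) = \left(- \frac{45}{28}\right) \left(- \frac{976}{7}\right) = \frac{10980}{49}$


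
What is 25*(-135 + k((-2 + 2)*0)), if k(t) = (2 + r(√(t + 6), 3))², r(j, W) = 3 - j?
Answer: -2600 - 250*√6 ≈ -3212.4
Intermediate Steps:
k(t) = (5 - √(6 + t))² (k(t) = (2 + (3 - √(t + 6)))² = (2 + (3 - √(6 + t)))² = (5 - √(6 + t))²)
25*(-135 + k((-2 + 2)*0)) = 25*(-135 + (-5 + √(6 + (-2 + 2)*0))²) = 25*(-135 + (-5 + √(6 + 0*0))²) = 25*(-135 + (-5 + √(6 + 0))²) = 25*(-135 + (-5 + √6)²) = -3375 + 25*(-5 + √6)²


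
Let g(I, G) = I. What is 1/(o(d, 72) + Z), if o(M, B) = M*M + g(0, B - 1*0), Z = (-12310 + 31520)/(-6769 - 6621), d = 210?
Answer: 1339/59047979 ≈ 2.2676e-5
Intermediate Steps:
Z = -1921/1339 (Z = 19210/(-13390) = 19210*(-1/13390) = -1921/1339 ≈ -1.4347)
o(M, B) = M² (o(M, B) = M*M + 0 = M² + 0 = M²)
1/(o(d, 72) + Z) = 1/(210² - 1921/1339) = 1/(44100 - 1921/1339) = 1/(59047979/1339) = 1339/59047979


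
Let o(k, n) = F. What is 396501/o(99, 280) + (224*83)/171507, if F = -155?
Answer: -9714259321/3797655 ≈ -2558.0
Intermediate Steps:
o(k, n) = -155
396501/o(99, 280) + (224*83)/171507 = 396501/(-155) + (224*83)/171507 = 396501*(-1/155) + 18592*(1/171507) = -396501/155 + 2656/24501 = -9714259321/3797655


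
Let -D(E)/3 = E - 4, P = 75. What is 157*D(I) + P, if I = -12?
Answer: 7611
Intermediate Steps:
D(E) = 12 - 3*E (D(E) = -3*(E - 4) = -3*(-4 + E) = 12 - 3*E)
157*D(I) + P = 157*(12 - 3*(-12)) + 75 = 157*(12 + 36) + 75 = 157*48 + 75 = 7536 + 75 = 7611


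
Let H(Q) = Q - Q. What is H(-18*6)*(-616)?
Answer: 0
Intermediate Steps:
H(Q) = 0
H(-18*6)*(-616) = 0*(-616) = 0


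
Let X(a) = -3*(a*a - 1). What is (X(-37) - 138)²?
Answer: 17994564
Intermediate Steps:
X(a) = 3 - 3*a² (X(a) = -3*(a² - 1) = -3*(-1 + a²) = 3 - 3*a²)
(X(-37) - 138)² = ((3 - 3*(-37)²) - 138)² = ((3 - 3*1369) - 138)² = ((3 - 4107) - 138)² = (-4104 - 138)² = (-4242)² = 17994564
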